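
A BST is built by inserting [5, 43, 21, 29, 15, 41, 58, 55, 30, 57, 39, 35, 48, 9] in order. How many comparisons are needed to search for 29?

Search path for 29: 5 -> 43 -> 21 -> 29
Found: True
Comparisons: 4


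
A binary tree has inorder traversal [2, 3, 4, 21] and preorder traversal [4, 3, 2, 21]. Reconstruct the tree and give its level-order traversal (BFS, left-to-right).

Inorder:  [2, 3, 4, 21]
Preorder: [4, 3, 2, 21]
Algorithm: preorder visits root first, so consume preorder in order;
for each root, split the current inorder slice at that value into
left-subtree inorder and right-subtree inorder, then recurse.
Recursive splits:
  root=4; inorder splits into left=[2, 3], right=[21]
  root=3; inorder splits into left=[2], right=[]
  root=2; inorder splits into left=[], right=[]
  root=21; inorder splits into left=[], right=[]
Reconstructed level-order: [4, 3, 21, 2]


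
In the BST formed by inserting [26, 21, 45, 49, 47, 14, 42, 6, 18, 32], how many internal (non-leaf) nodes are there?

Tree built from: [26, 21, 45, 49, 47, 14, 42, 6, 18, 32]
Tree (level-order array): [26, 21, 45, 14, None, 42, 49, 6, 18, 32, None, 47]
Rule: An internal node has at least one child.
Per-node child counts:
  node 26: 2 child(ren)
  node 21: 1 child(ren)
  node 14: 2 child(ren)
  node 6: 0 child(ren)
  node 18: 0 child(ren)
  node 45: 2 child(ren)
  node 42: 1 child(ren)
  node 32: 0 child(ren)
  node 49: 1 child(ren)
  node 47: 0 child(ren)
Matching nodes: [26, 21, 14, 45, 42, 49]
Count of internal (non-leaf) nodes: 6


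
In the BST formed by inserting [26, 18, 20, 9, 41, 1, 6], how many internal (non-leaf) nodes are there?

Tree built from: [26, 18, 20, 9, 41, 1, 6]
Tree (level-order array): [26, 18, 41, 9, 20, None, None, 1, None, None, None, None, 6]
Rule: An internal node has at least one child.
Per-node child counts:
  node 26: 2 child(ren)
  node 18: 2 child(ren)
  node 9: 1 child(ren)
  node 1: 1 child(ren)
  node 6: 0 child(ren)
  node 20: 0 child(ren)
  node 41: 0 child(ren)
Matching nodes: [26, 18, 9, 1]
Count of internal (non-leaf) nodes: 4


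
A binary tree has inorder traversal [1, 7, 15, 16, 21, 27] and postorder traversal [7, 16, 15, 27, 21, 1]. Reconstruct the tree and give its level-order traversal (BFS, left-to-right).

Inorder:   [1, 7, 15, 16, 21, 27]
Postorder: [7, 16, 15, 27, 21, 1]
Algorithm: postorder visits root last, so walk postorder right-to-left;
each value is the root of the current inorder slice — split it at that
value, recurse on the right subtree first, then the left.
Recursive splits:
  root=1; inorder splits into left=[], right=[7, 15, 16, 21, 27]
  root=21; inorder splits into left=[7, 15, 16], right=[27]
  root=27; inorder splits into left=[], right=[]
  root=15; inorder splits into left=[7], right=[16]
  root=16; inorder splits into left=[], right=[]
  root=7; inorder splits into left=[], right=[]
Reconstructed level-order: [1, 21, 15, 27, 7, 16]


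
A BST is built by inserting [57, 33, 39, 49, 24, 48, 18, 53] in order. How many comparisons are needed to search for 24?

Search path for 24: 57 -> 33 -> 24
Found: True
Comparisons: 3


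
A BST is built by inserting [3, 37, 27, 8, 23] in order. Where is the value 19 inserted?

Starting tree (level order): [3, None, 37, 27, None, 8, None, None, 23]
Insertion path: 3 -> 37 -> 27 -> 8 -> 23
Result: insert 19 as left child of 23
Final tree (level order): [3, None, 37, 27, None, 8, None, None, 23, 19]


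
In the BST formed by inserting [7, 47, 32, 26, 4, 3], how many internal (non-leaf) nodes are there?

Tree built from: [7, 47, 32, 26, 4, 3]
Tree (level-order array): [7, 4, 47, 3, None, 32, None, None, None, 26]
Rule: An internal node has at least one child.
Per-node child counts:
  node 7: 2 child(ren)
  node 4: 1 child(ren)
  node 3: 0 child(ren)
  node 47: 1 child(ren)
  node 32: 1 child(ren)
  node 26: 0 child(ren)
Matching nodes: [7, 4, 47, 32]
Count of internal (non-leaf) nodes: 4


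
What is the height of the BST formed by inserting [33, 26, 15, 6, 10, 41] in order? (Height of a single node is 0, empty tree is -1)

Insertion order: [33, 26, 15, 6, 10, 41]
Tree (level-order array): [33, 26, 41, 15, None, None, None, 6, None, None, 10]
Compute height bottom-up (empty subtree = -1):
  height(10) = 1 + max(-1, -1) = 0
  height(6) = 1 + max(-1, 0) = 1
  height(15) = 1 + max(1, -1) = 2
  height(26) = 1 + max(2, -1) = 3
  height(41) = 1 + max(-1, -1) = 0
  height(33) = 1 + max(3, 0) = 4
Height = 4


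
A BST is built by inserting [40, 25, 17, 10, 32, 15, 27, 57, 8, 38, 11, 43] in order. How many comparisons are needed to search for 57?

Search path for 57: 40 -> 57
Found: True
Comparisons: 2


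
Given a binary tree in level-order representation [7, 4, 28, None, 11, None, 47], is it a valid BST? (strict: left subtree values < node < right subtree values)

Level-order array: [7, 4, 28, None, 11, None, 47]
Validate using subtree bounds (lo, hi): at each node, require lo < value < hi,
then recurse left with hi=value and right with lo=value.
Preorder trace (stopping at first violation):
  at node 7 with bounds (-inf, +inf): OK
  at node 4 with bounds (-inf, 7): OK
  at node 11 with bounds (4, 7): VIOLATION
Node 11 violates its bound: not (4 < 11 < 7).
Result: Not a valid BST


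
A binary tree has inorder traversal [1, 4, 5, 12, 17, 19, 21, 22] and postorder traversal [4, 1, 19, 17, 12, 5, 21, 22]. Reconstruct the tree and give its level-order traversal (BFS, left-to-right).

Inorder:   [1, 4, 5, 12, 17, 19, 21, 22]
Postorder: [4, 1, 19, 17, 12, 5, 21, 22]
Algorithm: postorder visits root last, so walk postorder right-to-left;
each value is the root of the current inorder slice — split it at that
value, recurse on the right subtree first, then the left.
Recursive splits:
  root=22; inorder splits into left=[1, 4, 5, 12, 17, 19, 21], right=[]
  root=21; inorder splits into left=[1, 4, 5, 12, 17, 19], right=[]
  root=5; inorder splits into left=[1, 4], right=[12, 17, 19]
  root=12; inorder splits into left=[], right=[17, 19]
  root=17; inorder splits into left=[], right=[19]
  root=19; inorder splits into left=[], right=[]
  root=1; inorder splits into left=[], right=[4]
  root=4; inorder splits into left=[], right=[]
Reconstructed level-order: [22, 21, 5, 1, 12, 4, 17, 19]


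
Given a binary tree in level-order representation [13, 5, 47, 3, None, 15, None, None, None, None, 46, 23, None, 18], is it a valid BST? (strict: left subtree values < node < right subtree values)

Level-order array: [13, 5, 47, 3, None, 15, None, None, None, None, 46, 23, None, 18]
Validate using subtree bounds (lo, hi): at each node, require lo < value < hi,
then recurse left with hi=value and right with lo=value.
Preorder trace (stopping at first violation):
  at node 13 with bounds (-inf, +inf): OK
  at node 5 with bounds (-inf, 13): OK
  at node 3 with bounds (-inf, 5): OK
  at node 47 with bounds (13, +inf): OK
  at node 15 with bounds (13, 47): OK
  at node 46 with bounds (15, 47): OK
  at node 23 with bounds (15, 46): OK
  at node 18 with bounds (15, 23): OK
No violation found at any node.
Result: Valid BST


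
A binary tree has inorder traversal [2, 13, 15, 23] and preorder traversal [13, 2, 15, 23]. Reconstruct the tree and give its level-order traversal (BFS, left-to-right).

Inorder:  [2, 13, 15, 23]
Preorder: [13, 2, 15, 23]
Algorithm: preorder visits root first, so consume preorder in order;
for each root, split the current inorder slice at that value into
left-subtree inorder and right-subtree inorder, then recurse.
Recursive splits:
  root=13; inorder splits into left=[2], right=[15, 23]
  root=2; inorder splits into left=[], right=[]
  root=15; inorder splits into left=[], right=[23]
  root=23; inorder splits into left=[], right=[]
Reconstructed level-order: [13, 2, 15, 23]


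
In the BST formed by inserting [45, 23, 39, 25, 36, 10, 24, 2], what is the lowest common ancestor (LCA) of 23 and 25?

Tree insertion order: [45, 23, 39, 25, 36, 10, 24, 2]
Tree (level-order array): [45, 23, None, 10, 39, 2, None, 25, None, None, None, 24, 36]
In a BST, the LCA of p=23, q=25 is the first node v on the
root-to-leaf path with p <= v <= q (go left if both < v, right if both > v).
Walk from root:
  at 45: both 23 and 25 < 45, go left
  at 23: 23 <= 23 <= 25, this is the LCA
LCA = 23


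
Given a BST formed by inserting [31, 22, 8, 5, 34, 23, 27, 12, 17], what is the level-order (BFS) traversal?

Tree insertion order: [31, 22, 8, 5, 34, 23, 27, 12, 17]
Tree (level-order array): [31, 22, 34, 8, 23, None, None, 5, 12, None, 27, None, None, None, 17]
BFS from the root, enqueuing left then right child of each popped node:
  queue [31] -> pop 31, enqueue [22, 34], visited so far: [31]
  queue [22, 34] -> pop 22, enqueue [8, 23], visited so far: [31, 22]
  queue [34, 8, 23] -> pop 34, enqueue [none], visited so far: [31, 22, 34]
  queue [8, 23] -> pop 8, enqueue [5, 12], visited so far: [31, 22, 34, 8]
  queue [23, 5, 12] -> pop 23, enqueue [27], visited so far: [31, 22, 34, 8, 23]
  queue [5, 12, 27] -> pop 5, enqueue [none], visited so far: [31, 22, 34, 8, 23, 5]
  queue [12, 27] -> pop 12, enqueue [17], visited so far: [31, 22, 34, 8, 23, 5, 12]
  queue [27, 17] -> pop 27, enqueue [none], visited so far: [31, 22, 34, 8, 23, 5, 12, 27]
  queue [17] -> pop 17, enqueue [none], visited so far: [31, 22, 34, 8, 23, 5, 12, 27, 17]
Result: [31, 22, 34, 8, 23, 5, 12, 27, 17]


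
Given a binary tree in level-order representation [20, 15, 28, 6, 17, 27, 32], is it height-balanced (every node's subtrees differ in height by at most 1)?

Tree (level-order array): [20, 15, 28, 6, 17, 27, 32]
Definition: a tree is height-balanced if, at every node, |h(left) - h(right)| <= 1 (empty subtree has height -1).
Bottom-up per-node check:
  node 6: h_left=-1, h_right=-1, diff=0 [OK], height=0
  node 17: h_left=-1, h_right=-1, diff=0 [OK], height=0
  node 15: h_left=0, h_right=0, diff=0 [OK], height=1
  node 27: h_left=-1, h_right=-1, diff=0 [OK], height=0
  node 32: h_left=-1, h_right=-1, diff=0 [OK], height=0
  node 28: h_left=0, h_right=0, diff=0 [OK], height=1
  node 20: h_left=1, h_right=1, diff=0 [OK], height=2
All nodes satisfy the balance condition.
Result: Balanced


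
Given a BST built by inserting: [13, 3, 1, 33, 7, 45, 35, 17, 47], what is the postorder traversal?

Tree insertion order: [13, 3, 1, 33, 7, 45, 35, 17, 47]
Tree (level-order array): [13, 3, 33, 1, 7, 17, 45, None, None, None, None, None, None, 35, 47]
Postorder traversal: [1, 7, 3, 17, 35, 47, 45, 33, 13]


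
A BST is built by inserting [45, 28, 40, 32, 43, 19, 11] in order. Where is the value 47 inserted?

Starting tree (level order): [45, 28, None, 19, 40, 11, None, 32, 43]
Insertion path: 45
Result: insert 47 as right child of 45
Final tree (level order): [45, 28, 47, 19, 40, None, None, 11, None, 32, 43]


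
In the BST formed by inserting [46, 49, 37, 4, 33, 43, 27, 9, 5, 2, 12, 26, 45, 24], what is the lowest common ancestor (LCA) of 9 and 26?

Tree insertion order: [46, 49, 37, 4, 33, 43, 27, 9, 5, 2, 12, 26, 45, 24]
Tree (level-order array): [46, 37, 49, 4, 43, None, None, 2, 33, None, 45, None, None, 27, None, None, None, 9, None, 5, 12, None, None, None, 26, 24]
In a BST, the LCA of p=9, q=26 is the first node v on the
root-to-leaf path with p <= v <= q (go left if both < v, right if both > v).
Walk from root:
  at 46: both 9 and 26 < 46, go left
  at 37: both 9 and 26 < 37, go left
  at 4: both 9 and 26 > 4, go right
  at 33: both 9 and 26 < 33, go left
  at 27: both 9 and 26 < 27, go left
  at 9: 9 <= 9 <= 26, this is the LCA
LCA = 9


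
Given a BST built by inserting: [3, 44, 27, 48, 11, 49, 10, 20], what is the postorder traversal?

Tree insertion order: [3, 44, 27, 48, 11, 49, 10, 20]
Tree (level-order array): [3, None, 44, 27, 48, 11, None, None, 49, 10, 20]
Postorder traversal: [10, 20, 11, 27, 49, 48, 44, 3]


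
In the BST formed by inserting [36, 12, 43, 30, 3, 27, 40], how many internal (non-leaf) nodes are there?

Tree built from: [36, 12, 43, 30, 3, 27, 40]
Tree (level-order array): [36, 12, 43, 3, 30, 40, None, None, None, 27]
Rule: An internal node has at least one child.
Per-node child counts:
  node 36: 2 child(ren)
  node 12: 2 child(ren)
  node 3: 0 child(ren)
  node 30: 1 child(ren)
  node 27: 0 child(ren)
  node 43: 1 child(ren)
  node 40: 0 child(ren)
Matching nodes: [36, 12, 30, 43]
Count of internal (non-leaf) nodes: 4


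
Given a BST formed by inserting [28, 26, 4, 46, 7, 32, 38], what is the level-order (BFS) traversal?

Tree insertion order: [28, 26, 4, 46, 7, 32, 38]
Tree (level-order array): [28, 26, 46, 4, None, 32, None, None, 7, None, 38]
BFS from the root, enqueuing left then right child of each popped node:
  queue [28] -> pop 28, enqueue [26, 46], visited so far: [28]
  queue [26, 46] -> pop 26, enqueue [4], visited so far: [28, 26]
  queue [46, 4] -> pop 46, enqueue [32], visited so far: [28, 26, 46]
  queue [4, 32] -> pop 4, enqueue [7], visited so far: [28, 26, 46, 4]
  queue [32, 7] -> pop 32, enqueue [38], visited so far: [28, 26, 46, 4, 32]
  queue [7, 38] -> pop 7, enqueue [none], visited so far: [28, 26, 46, 4, 32, 7]
  queue [38] -> pop 38, enqueue [none], visited so far: [28, 26, 46, 4, 32, 7, 38]
Result: [28, 26, 46, 4, 32, 7, 38]


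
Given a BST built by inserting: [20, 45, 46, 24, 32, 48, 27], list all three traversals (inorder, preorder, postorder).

Tree insertion order: [20, 45, 46, 24, 32, 48, 27]
Tree (level-order array): [20, None, 45, 24, 46, None, 32, None, 48, 27]
Inorder (L, root, R): [20, 24, 27, 32, 45, 46, 48]
Preorder (root, L, R): [20, 45, 24, 32, 27, 46, 48]
Postorder (L, R, root): [27, 32, 24, 48, 46, 45, 20]


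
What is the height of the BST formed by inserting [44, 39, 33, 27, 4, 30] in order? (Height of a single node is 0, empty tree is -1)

Insertion order: [44, 39, 33, 27, 4, 30]
Tree (level-order array): [44, 39, None, 33, None, 27, None, 4, 30]
Compute height bottom-up (empty subtree = -1):
  height(4) = 1 + max(-1, -1) = 0
  height(30) = 1 + max(-1, -1) = 0
  height(27) = 1 + max(0, 0) = 1
  height(33) = 1 + max(1, -1) = 2
  height(39) = 1 + max(2, -1) = 3
  height(44) = 1 + max(3, -1) = 4
Height = 4


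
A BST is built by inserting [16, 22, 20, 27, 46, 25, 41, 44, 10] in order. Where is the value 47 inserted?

Starting tree (level order): [16, 10, 22, None, None, 20, 27, None, None, 25, 46, None, None, 41, None, None, 44]
Insertion path: 16 -> 22 -> 27 -> 46
Result: insert 47 as right child of 46
Final tree (level order): [16, 10, 22, None, None, 20, 27, None, None, 25, 46, None, None, 41, 47, None, 44]


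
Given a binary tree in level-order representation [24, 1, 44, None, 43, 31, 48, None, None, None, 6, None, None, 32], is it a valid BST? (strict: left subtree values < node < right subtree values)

Level-order array: [24, 1, 44, None, 43, 31, 48, None, None, None, 6, None, None, 32]
Validate using subtree bounds (lo, hi): at each node, require lo < value < hi,
then recurse left with hi=value and right with lo=value.
Preorder trace (stopping at first violation):
  at node 24 with bounds (-inf, +inf): OK
  at node 1 with bounds (-inf, 24): OK
  at node 43 with bounds (1, 24): VIOLATION
Node 43 violates its bound: not (1 < 43 < 24).
Result: Not a valid BST


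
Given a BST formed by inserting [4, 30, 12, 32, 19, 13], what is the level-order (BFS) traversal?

Tree insertion order: [4, 30, 12, 32, 19, 13]
Tree (level-order array): [4, None, 30, 12, 32, None, 19, None, None, 13]
BFS from the root, enqueuing left then right child of each popped node:
  queue [4] -> pop 4, enqueue [30], visited so far: [4]
  queue [30] -> pop 30, enqueue [12, 32], visited so far: [4, 30]
  queue [12, 32] -> pop 12, enqueue [19], visited so far: [4, 30, 12]
  queue [32, 19] -> pop 32, enqueue [none], visited so far: [4, 30, 12, 32]
  queue [19] -> pop 19, enqueue [13], visited so far: [4, 30, 12, 32, 19]
  queue [13] -> pop 13, enqueue [none], visited so far: [4, 30, 12, 32, 19, 13]
Result: [4, 30, 12, 32, 19, 13]


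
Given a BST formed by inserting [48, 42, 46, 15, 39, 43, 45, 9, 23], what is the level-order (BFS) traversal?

Tree insertion order: [48, 42, 46, 15, 39, 43, 45, 9, 23]
Tree (level-order array): [48, 42, None, 15, 46, 9, 39, 43, None, None, None, 23, None, None, 45]
BFS from the root, enqueuing left then right child of each popped node:
  queue [48] -> pop 48, enqueue [42], visited so far: [48]
  queue [42] -> pop 42, enqueue [15, 46], visited so far: [48, 42]
  queue [15, 46] -> pop 15, enqueue [9, 39], visited so far: [48, 42, 15]
  queue [46, 9, 39] -> pop 46, enqueue [43], visited so far: [48, 42, 15, 46]
  queue [9, 39, 43] -> pop 9, enqueue [none], visited so far: [48, 42, 15, 46, 9]
  queue [39, 43] -> pop 39, enqueue [23], visited so far: [48, 42, 15, 46, 9, 39]
  queue [43, 23] -> pop 43, enqueue [45], visited so far: [48, 42, 15, 46, 9, 39, 43]
  queue [23, 45] -> pop 23, enqueue [none], visited so far: [48, 42, 15, 46, 9, 39, 43, 23]
  queue [45] -> pop 45, enqueue [none], visited so far: [48, 42, 15, 46, 9, 39, 43, 23, 45]
Result: [48, 42, 15, 46, 9, 39, 43, 23, 45]


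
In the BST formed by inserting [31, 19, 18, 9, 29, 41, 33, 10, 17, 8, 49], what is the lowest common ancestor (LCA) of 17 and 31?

Tree insertion order: [31, 19, 18, 9, 29, 41, 33, 10, 17, 8, 49]
Tree (level-order array): [31, 19, 41, 18, 29, 33, 49, 9, None, None, None, None, None, None, None, 8, 10, None, None, None, 17]
In a BST, the LCA of p=17, q=31 is the first node v on the
root-to-leaf path with p <= v <= q (go left if both < v, right if both > v).
Walk from root:
  at 31: 17 <= 31 <= 31, this is the LCA
LCA = 31


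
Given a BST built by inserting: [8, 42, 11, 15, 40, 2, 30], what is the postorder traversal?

Tree insertion order: [8, 42, 11, 15, 40, 2, 30]
Tree (level-order array): [8, 2, 42, None, None, 11, None, None, 15, None, 40, 30]
Postorder traversal: [2, 30, 40, 15, 11, 42, 8]


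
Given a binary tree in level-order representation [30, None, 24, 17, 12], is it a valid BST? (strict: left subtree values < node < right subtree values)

Level-order array: [30, None, 24, 17, 12]
Validate using subtree bounds (lo, hi): at each node, require lo < value < hi,
then recurse left with hi=value and right with lo=value.
Preorder trace (stopping at first violation):
  at node 30 with bounds (-inf, +inf): OK
  at node 24 with bounds (30, +inf): VIOLATION
Node 24 violates its bound: not (30 < 24 < +inf).
Result: Not a valid BST


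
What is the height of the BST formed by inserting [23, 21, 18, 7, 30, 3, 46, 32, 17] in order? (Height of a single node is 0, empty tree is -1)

Insertion order: [23, 21, 18, 7, 30, 3, 46, 32, 17]
Tree (level-order array): [23, 21, 30, 18, None, None, 46, 7, None, 32, None, 3, 17]
Compute height bottom-up (empty subtree = -1):
  height(3) = 1 + max(-1, -1) = 0
  height(17) = 1 + max(-1, -1) = 0
  height(7) = 1 + max(0, 0) = 1
  height(18) = 1 + max(1, -1) = 2
  height(21) = 1 + max(2, -1) = 3
  height(32) = 1 + max(-1, -1) = 0
  height(46) = 1 + max(0, -1) = 1
  height(30) = 1 + max(-1, 1) = 2
  height(23) = 1 + max(3, 2) = 4
Height = 4


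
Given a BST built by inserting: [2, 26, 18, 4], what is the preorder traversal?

Tree insertion order: [2, 26, 18, 4]
Tree (level-order array): [2, None, 26, 18, None, 4]
Preorder traversal: [2, 26, 18, 4]


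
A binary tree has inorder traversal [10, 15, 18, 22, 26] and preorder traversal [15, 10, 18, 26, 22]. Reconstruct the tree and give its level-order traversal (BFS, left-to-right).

Inorder:  [10, 15, 18, 22, 26]
Preorder: [15, 10, 18, 26, 22]
Algorithm: preorder visits root first, so consume preorder in order;
for each root, split the current inorder slice at that value into
left-subtree inorder and right-subtree inorder, then recurse.
Recursive splits:
  root=15; inorder splits into left=[10], right=[18, 22, 26]
  root=10; inorder splits into left=[], right=[]
  root=18; inorder splits into left=[], right=[22, 26]
  root=26; inorder splits into left=[22], right=[]
  root=22; inorder splits into left=[], right=[]
Reconstructed level-order: [15, 10, 18, 26, 22]


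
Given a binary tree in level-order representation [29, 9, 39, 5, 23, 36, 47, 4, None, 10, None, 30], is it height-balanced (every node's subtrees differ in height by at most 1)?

Tree (level-order array): [29, 9, 39, 5, 23, 36, 47, 4, None, 10, None, 30]
Definition: a tree is height-balanced if, at every node, |h(left) - h(right)| <= 1 (empty subtree has height -1).
Bottom-up per-node check:
  node 4: h_left=-1, h_right=-1, diff=0 [OK], height=0
  node 5: h_left=0, h_right=-1, diff=1 [OK], height=1
  node 10: h_left=-1, h_right=-1, diff=0 [OK], height=0
  node 23: h_left=0, h_right=-1, diff=1 [OK], height=1
  node 9: h_left=1, h_right=1, diff=0 [OK], height=2
  node 30: h_left=-1, h_right=-1, diff=0 [OK], height=0
  node 36: h_left=0, h_right=-1, diff=1 [OK], height=1
  node 47: h_left=-1, h_right=-1, diff=0 [OK], height=0
  node 39: h_left=1, h_right=0, diff=1 [OK], height=2
  node 29: h_left=2, h_right=2, diff=0 [OK], height=3
All nodes satisfy the balance condition.
Result: Balanced


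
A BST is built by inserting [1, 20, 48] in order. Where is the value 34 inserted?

Starting tree (level order): [1, None, 20, None, 48]
Insertion path: 1 -> 20 -> 48
Result: insert 34 as left child of 48
Final tree (level order): [1, None, 20, None, 48, 34]


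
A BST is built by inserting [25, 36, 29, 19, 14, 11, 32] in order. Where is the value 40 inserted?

Starting tree (level order): [25, 19, 36, 14, None, 29, None, 11, None, None, 32]
Insertion path: 25 -> 36
Result: insert 40 as right child of 36
Final tree (level order): [25, 19, 36, 14, None, 29, 40, 11, None, None, 32]


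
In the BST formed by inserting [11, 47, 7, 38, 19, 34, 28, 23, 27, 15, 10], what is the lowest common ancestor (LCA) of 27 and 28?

Tree insertion order: [11, 47, 7, 38, 19, 34, 28, 23, 27, 15, 10]
Tree (level-order array): [11, 7, 47, None, 10, 38, None, None, None, 19, None, 15, 34, None, None, 28, None, 23, None, None, 27]
In a BST, the LCA of p=27, q=28 is the first node v on the
root-to-leaf path with p <= v <= q (go left if both < v, right if both > v).
Walk from root:
  at 11: both 27 and 28 > 11, go right
  at 47: both 27 and 28 < 47, go left
  at 38: both 27 and 28 < 38, go left
  at 19: both 27 and 28 > 19, go right
  at 34: both 27 and 28 < 34, go left
  at 28: 27 <= 28 <= 28, this is the LCA
LCA = 28


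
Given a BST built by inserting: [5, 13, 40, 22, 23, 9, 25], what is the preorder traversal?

Tree insertion order: [5, 13, 40, 22, 23, 9, 25]
Tree (level-order array): [5, None, 13, 9, 40, None, None, 22, None, None, 23, None, 25]
Preorder traversal: [5, 13, 9, 40, 22, 23, 25]


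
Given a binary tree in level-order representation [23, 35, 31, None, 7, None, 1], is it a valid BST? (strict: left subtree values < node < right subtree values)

Level-order array: [23, 35, 31, None, 7, None, 1]
Validate using subtree bounds (lo, hi): at each node, require lo < value < hi,
then recurse left with hi=value and right with lo=value.
Preorder trace (stopping at first violation):
  at node 23 with bounds (-inf, +inf): OK
  at node 35 with bounds (-inf, 23): VIOLATION
Node 35 violates its bound: not (-inf < 35 < 23).
Result: Not a valid BST


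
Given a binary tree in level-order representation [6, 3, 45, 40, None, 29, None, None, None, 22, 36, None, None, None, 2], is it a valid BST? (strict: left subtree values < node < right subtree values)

Level-order array: [6, 3, 45, 40, None, 29, None, None, None, 22, 36, None, None, None, 2]
Validate using subtree bounds (lo, hi): at each node, require lo < value < hi,
then recurse left with hi=value and right with lo=value.
Preorder trace (stopping at first violation):
  at node 6 with bounds (-inf, +inf): OK
  at node 3 with bounds (-inf, 6): OK
  at node 40 with bounds (-inf, 3): VIOLATION
Node 40 violates its bound: not (-inf < 40 < 3).
Result: Not a valid BST


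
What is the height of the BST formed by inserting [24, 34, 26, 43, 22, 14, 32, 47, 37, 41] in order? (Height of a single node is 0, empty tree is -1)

Insertion order: [24, 34, 26, 43, 22, 14, 32, 47, 37, 41]
Tree (level-order array): [24, 22, 34, 14, None, 26, 43, None, None, None, 32, 37, 47, None, None, None, 41]
Compute height bottom-up (empty subtree = -1):
  height(14) = 1 + max(-1, -1) = 0
  height(22) = 1 + max(0, -1) = 1
  height(32) = 1 + max(-1, -1) = 0
  height(26) = 1 + max(-1, 0) = 1
  height(41) = 1 + max(-1, -1) = 0
  height(37) = 1 + max(-1, 0) = 1
  height(47) = 1 + max(-1, -1) = 0
  height(43) = 1 + max(1, 0) = 2
  height(34) = 1 + max(1, 2) = 3
  height(24) = 1 + max(1, 3) = 4
Height = 4


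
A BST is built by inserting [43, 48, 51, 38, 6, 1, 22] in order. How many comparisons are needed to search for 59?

Search path for 59: 43 -> 48 -> 51
Found: False
Comparisons: 3


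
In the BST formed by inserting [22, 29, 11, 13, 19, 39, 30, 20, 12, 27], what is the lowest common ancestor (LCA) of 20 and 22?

Tree insertion order: [22, 29, 11, 13, 19, 39, 30, 20, 12, 27]
Tree (level-order array): [22, 11, 29, None, 13, 27, 39, 12, 19, None, None, 30, None, None, None, None, 20]
In a BST, the LCA of p=20, q=22 is the first node v on the
root-to-leaf path with p <= v <= q (go left if both < v, right if both > v).
Walk from root:
  at 22: 20 <= 22 <= 22, this is the LCA
LCA = 22


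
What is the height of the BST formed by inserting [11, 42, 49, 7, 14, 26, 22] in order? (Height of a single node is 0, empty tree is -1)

Insertion order: [11, 42, 49, 7, 14, 26, 22]
Tree (level-order array): [11, 7, 42, None, None, 14, 49, None, 26, None, None, 22]
Compute height bottom-up (empty subtree = -1):
  height(7) = 1 + max(-1, -1) = 0
  height(22) = 1 + max(-1, -1) = 0
  height(26) = 1 + max(0, -1) = 1
  height(14) = 1 + max(-1, 1) = 2
  height(49) = 1 + max(-1, -1) = 0
  height(42) = 1 + max(2, 0) = 3
  height(11) = 1 + max(0, 3) = 4
Height = 4


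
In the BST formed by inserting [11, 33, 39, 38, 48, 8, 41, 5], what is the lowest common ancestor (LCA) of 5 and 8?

Tree insertion order: [11, 33, 39, 38, 48, 8, 41, 5]
Tree (level-order array): [11, 8, 33, 5, None, None, 39, None, None, 38, 48, None, None, 41]
In a BST, the LCA of p=5, q=8 is the first node v on the
root-to-leaf path with p <= v <= q (go left if both < v, right if both > v).
Walk from root:
  at 11: both 5 and 8 < 11, go left
  at 8: 5 <= 8 <= 8, this is the LCA
LCA = 8


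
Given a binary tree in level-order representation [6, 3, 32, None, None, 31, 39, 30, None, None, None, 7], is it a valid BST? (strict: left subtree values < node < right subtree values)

Level-order array: [6, 3, 32, None, None, 31, 39, 30, None, None, None, 7]
Validate using subtree bounds (lo, hi): at each node, require lo < value < hi,
then recurse left with hi=value and right with lo=value.
Preorder trace (stopping at first violation):
  at node 6 with bounds (-inf, +inf): OK
  at node 3 with bounds (-inf, 6): OK
  at node 32 with bounds (6, +inf): OK
  at node 31 with bounds (6, 32): OK
  at node 30 with bounds (6, 31): OK
  at node 7 with bounds (6, 30): OK
  at node 39 with bounds (32, +inf): OK
No violation found at any node.
Result: Valid BST


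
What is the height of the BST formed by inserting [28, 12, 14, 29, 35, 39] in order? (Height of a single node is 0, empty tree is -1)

Insertion order: [28, 12, 14, 29, 35, 39]
Tree (level-order array): [28, 12, 29, None, 14, None, 35, None, None, None, 39]
Compute height bottom-up (empty subtree = -1):
  height(14) = 1 + max(-1, -1) = 0
  height(12) = 1 + max(-1, 0) = 1
  height(39) = 1 + max(-1, -1) = 0
  height(35) = 1 + max(-1, 0) = 1
  height(29) = 1 + max(-1, 1) = 2
  height(28) = 1 + max(1, 2) = 3
Height = 3


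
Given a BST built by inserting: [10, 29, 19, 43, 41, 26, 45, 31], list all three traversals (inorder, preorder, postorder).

Tree insertion order: [10, 29, 19, 43, 41, 26, 45, 31]
Tree (level-order array): [10, None, 29, 19, 43, None, 26, 41, 45, None, None, 31]
Inorder (L, root, R): [10, 19, 26, 29, 31, 41, 43, 45]
Preorder (root, L, R): [10, 29, 19, 26, 43, 41, 31, 45]
Postorder (L, R, root): [26, 19, 31, 41, 45, 43, 29, 10]


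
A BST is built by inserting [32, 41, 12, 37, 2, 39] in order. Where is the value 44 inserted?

Starting tree (level order): [32, 12, 41, 2, None, 37, None, None, None, None, 39]
Insertion path: 32 -> 41
Result: insert 44 as right child of 41
Final tree (level order): [32, 12, 41, 2, None, 37, 44, None, None, None, 39]


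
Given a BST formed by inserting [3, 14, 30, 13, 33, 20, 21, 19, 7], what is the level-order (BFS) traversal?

Tree insertion order: [3, 14, 30, 13, 33, 20, 21, 19, 7]
Tree (level-order array): [3, None, 14, 13, 30, 7, None, 20, 33, None, None, 19, 21]
BFS from the root, enqueuing left then right child of each popped node:
  queue [3] -> pop 3, enqueue [14], visited so far: [3]
  queue [14] -> pop 14, enqueue [13, 30], visited so far: [3, 14]
  queue [13, 30] -> pop 13, enqueue [7], visited so far: [3, 14, 13]
  queue [30, 7] -> pop 30, enqueue [20, 33], visited so far: [3, 14, 13, 30]
  queue [7, 20, 33] -> pop 7, enqueue [none], visited so far: [3, 14, 13, 30, 7]
  queue [20, 33] -> pop 20, enqueue [19, 21], visited so far: [3, 14, 13, 30, 7, 20]
  queue [33, 19, 21] -> pop 33, enqueue [none], visited so far: [3, 14, 13, 30, 7, 20, 33]
  queue [19, 21] -> pop 19, enqueue [none], visited so far: [3, 14, 13, 30, 7, 20, 33, 19]
  queue [21] -> pop 21, enqueue [none], visited so far: [3, 14, 13, 30, 7, 20, 33, 19, 21]
Result: [3, 14, 13, 30, 7, 20, 33, 19, 21]


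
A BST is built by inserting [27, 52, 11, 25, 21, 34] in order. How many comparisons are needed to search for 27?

Search path for 27: 27
Found: True
Comparisons: 1


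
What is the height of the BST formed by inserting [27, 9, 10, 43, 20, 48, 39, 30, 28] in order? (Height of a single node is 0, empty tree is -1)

Insertion order: [27, 9, 10, 43, 20, 48, 39, 30, 28]
Tree (level-order array): [27, 9, 43, None, 10, 39, 48, None, 20, 30, None, None, None, None, None, 28]
Compute height bottom-up (empty subtree = -1):
  height(20) = 1 + max(-1, -1) = 0
  height(10) = 1 + max(-1, 0) = 1
  height(9) = 1 + max(-1, 1) = 2
  height(28) = 1 + max(-1, -1) = 0
  height(30) = 1 + max(0, -1) = 1
  height(39) = 1 + max(1, -1) = 2
  height(48) = 1 + max(-1, -1) = 0
  height(43) = 1 + max(2, 0) = 3
  height(27) = 1 + max(2, 3) = 4
Height = 4


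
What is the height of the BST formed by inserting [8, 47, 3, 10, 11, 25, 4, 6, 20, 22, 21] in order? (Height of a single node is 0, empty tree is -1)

Insertion order: [8, 47, 3, 10, 11, 25, 4, 6, 20, 22, 21]
Tree (level-order array): [8, 3, 47, None, 4, 10, None, None, 6, None, 11, None, None, None, 25, 20, None, None, 22, 21]
Compute height bottom-up (empty subtree = -1):
  height(6) = 1 + max(-1, -1) = 0
  height(4) = 1 + max(-1, 0) = 1
  height(3) = 1 + max(-1, 1) = 2
  height(21) = 1 + max(-1, -1) = 0
  height(22) = 1 + max(0, -1) = 1
  height(20) = 1 + max(-1, 1) = 2
  height(25) = 1 + max(2, -1) = 3
  height(11) = 1 + max(-1, 3) = 4
  height(10) = 1 + max(-1, 4) = 5
  height(47) = 1 + max(5, -1) = 6
  height(8) = 1 + max(2, 6) = 7
Height = 7


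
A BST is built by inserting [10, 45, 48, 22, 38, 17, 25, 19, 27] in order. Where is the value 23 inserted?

Starting tree (level order): [10, None, 45, 22, 48, 17, 38, None, None, None, 19, 25, None, None, None, None, 27]
Insertion path: 10 -> 45 -> 22 -> 38 -> 25
Result: insert 23 as left child of 25
Final tree (level order): [10, None, 45, 22, 48, 17, 38, None, None, None, 19, 25, None, None, None, 23, 27]


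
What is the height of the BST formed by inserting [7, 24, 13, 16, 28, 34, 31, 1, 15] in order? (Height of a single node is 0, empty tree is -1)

Insertion order: [7, 24, 13, 16, 28, 34, 31, 1, 15]
Tree (level-order array): [7, 1, 24, None, None, 13, 28, None, 16, None, 34, 15, None, 31]
Compute height bottom-up (empty subtree = -1):
  height(1) = 1 + max(-1, -1) = 0
  height(15) = 1 + max(-1, -1) = 0
  height(16) = 1 + max(0, -1) = 1
  height(13) = 1 + max(-1, 1) = 2
  height(31) = 1 + max(-1, -1) = 0
  height(34) = 1 + max(0, -1) = 1
  height(28) = 1 + max(-1, 1) = 2
  height(24) = 1 + max(2, 2) = 3
  height(7) = 1 + max(0, 3) = 4
Height = 4


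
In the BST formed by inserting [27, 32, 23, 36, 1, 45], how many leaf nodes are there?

Tree built from: [27, 32, 23, 36, 1, 45]
Tree (level-order array): [27, 23, 32, 1, None, None, 36, None, None, None, 45]
Rule: A leaf has 0 children.
Per-node child counts:
  node 27: 2 child(ren)
  node 23: 1 child(ren)
  node 1: 0 child(ren)
  node 32: 1 child(ren)
  node 36: 1 child(ren)
  node 45: 0 child(ren)
Matching nodes: [1, 45]
Count of leaf nodes: 2


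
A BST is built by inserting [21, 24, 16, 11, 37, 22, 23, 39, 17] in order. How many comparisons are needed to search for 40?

Search path for 40: 21 -> 24 -> 37 -> 39
Found: False
Comparisons: 4


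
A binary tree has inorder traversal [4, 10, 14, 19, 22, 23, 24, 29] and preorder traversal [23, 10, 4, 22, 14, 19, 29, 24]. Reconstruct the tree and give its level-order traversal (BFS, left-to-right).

Inorder:  [4, 10, 14, 19, 22, 23, 24, 29]
Preorder: [23, 10, 4, 22, 14, 19, 29, 24]
Algorithm: preorder visits root first, so consume preorder in order;
for each root, split the current inorder slice at that value into
left-subtree inorder and right-subtree inorder, then recurse.
Recursive splits:
  root=23; inorder splits into left=[4, 10, 14, 19, 22], right=[24, 29]
  root=10; inorder splits into left=[4], right=[14, 19, 22]
  root=4; inorder splits into left=[], right=[]
  root=22; inorder splits into left=[14, 19], right=[]
  root=14; inorder splits into left=[], right=[19]
  root=19; inorder splits into left=[], right=[]
  root=29; inorder splits into left=[24], right=[]
  root=24; inorder splits into left=[], right=[]
Reconstructed level-order: [23, 10, 29, 4, 22, 24, 14, 19]


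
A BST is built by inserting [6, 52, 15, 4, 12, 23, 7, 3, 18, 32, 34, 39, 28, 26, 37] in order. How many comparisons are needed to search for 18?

Search path for 18: 6 -> 52 -> 15 -> 23 -> 18
Found: True
Comparisons: 5


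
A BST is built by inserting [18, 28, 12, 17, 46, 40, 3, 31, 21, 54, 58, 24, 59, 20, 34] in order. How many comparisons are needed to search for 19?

Search path for 19: 18 -> 28 -> 21 -> 20
Found: False
Comparisons: 4


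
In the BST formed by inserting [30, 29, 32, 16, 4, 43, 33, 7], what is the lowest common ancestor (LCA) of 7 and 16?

Tree insertion order: [30, 29, 32, 16, 4, 43, 33, 7]
Tree (level-order array): [30, 29, 32, 16, None, None, 43, 4, None, 33, None, None, 7]
In a BST, the LCA of p=7, q=16 is the first node v on the
root-to-leaf path with p <= v <= q (go left if both < v, right if both > v).
Walk from root:
  at 30: both 7 and 16 < 30, go left
  at 29: both 7 and 16 < 29, go left
  at 16: 7 <= 16 <= 16, this is the LCA
LCA = 16


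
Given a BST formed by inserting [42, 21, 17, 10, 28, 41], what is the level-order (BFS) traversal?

Tree insertion order: [42, 21, 17, 10, 28, 41]
Tree (level-order array): [42, 21, None, 17, 28, 10, None, None, 41]
BFS from the root, enqueuing left then right child of each popped node:
  queue [42] -> pop 42, enqueue [21], visited so far: [42]
  queue [21] -> pop 21, enqueue [17, 28], visited so far: [42, 21]
  queue [17, 28] -> pop 17, enqueue [10], visited so far: [42, 21, 17]
  queue [28, 10] -> pop 28, enqueue [41], visited so far: [42, 21, 17, 28]
  queue [10, 41] -> pop 10, enqueue [none], visited so far: [42, 21, 17, 28, 10]
  queue [41] -> pop 41, enqueue [none], visited so far: [42, 21, 17, 28, 10, 41]
Result: [42, 21, 17, 28, 10, 41]


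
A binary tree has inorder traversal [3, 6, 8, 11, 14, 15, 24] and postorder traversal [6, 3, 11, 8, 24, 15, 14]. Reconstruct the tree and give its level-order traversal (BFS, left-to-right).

Inorder:   [3, 6, 8, 11, 14, 15, 24]
Postorder: [6, 3, 11, 8, 24, 15, 14]
Algorithm: postorder visits root last, so walk postorder right-to-left;
each value is the root of the current inorder slice — split it at that
value, recurse on the right subtree first, then the left.
Recursive splits:
  root=14; inorder splits into left=[3, 6, 8, 11], right=[15, 24]
  root=15; inorder splits into left=[], right=[24]
  root=24; inorder splits into left=[], right=[]
  root=8; inorder splits into left=[3, 6], right=[11]
  root=11; inorder splits into left=[], right=[]
  root=3; inorder splits into left=[], right=[6]
  root=6; inorder splits into left=[], right=[]
Reconstructed level-order: [14, 8, 15, 3, 11, 24, 6]


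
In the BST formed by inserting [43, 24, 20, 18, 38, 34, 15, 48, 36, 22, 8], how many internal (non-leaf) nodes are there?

Tree built from: [43, 24, 20, 18, 38, 34, 15, 48, 36, 22, 8]
Tree (level-order array): [43, 24, 48, 20, 38, None, None, 18, 22, 34, None, 15, None, None, None, None, 36, 8]
Rule: An internal node has at least one child.
Per-node child counts:
  node 43: 2 child(ren)
  node 24: 2 child(ren)
  node 20: 2 child(ren)
  node 18: 1 child(ren)
  node 15: 1 child(ren)
  node 8: 0 child(ren)
  node 22: 0 child(ren)
  node 38: 1 child(ren)
  node 34: 1 child(ren)
  node 36: 0 child(ren)
  node 48: 0 child(ren)
Matching nodes: [43, 24, 20, 18, 15, 38, 34]
Count of internal (non-leaf) nodes: 7


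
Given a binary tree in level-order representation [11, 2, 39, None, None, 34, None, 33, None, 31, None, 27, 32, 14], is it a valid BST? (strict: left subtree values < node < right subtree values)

Level-order array: [11, 2, 39, None, None, 34, None, 33, None, 31, None, 27, 32, 14]
Validate using subtree bounds (lo, hi): at each node, require lo < value < hi,
then recurse left with hi=value and right with lo=value.
Preorder trace (stopping at first violation):
  at node 11 with bounds (-inf, +inf): OK
  at node 2 with bounds (-inf, 11): OK
  at node 39 with bounds (11, +inf): OK
  at node 34 with bounds (11, 39): OK
  at node 33 with bounds (11, 34): OK
  at node 31 with bounds (11, 33): OK
  at node 27 with bounds (11, 31): OK
  at node 14 with bounds (11, 27): OK
  at node 32 with bounds (31, 33): OK
No violation found at any node.
Result: Valid BST


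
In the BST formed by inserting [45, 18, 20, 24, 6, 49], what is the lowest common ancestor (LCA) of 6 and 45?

Tree insertion order: [45, 18, 20, 24, 6, 49]
Tree (level-order array): [45, 18, 49, 6, 20, None, None, None, None, None, 24]
In a BST, the LCA of p=6, q=45 is the first node v on the
root-to-leaf path with p <= v <= q (go left if both < v, right if both > v).
Walk from root:
  at 45: 6 <= 45 <= 45, this is the LCA
LCA = 45


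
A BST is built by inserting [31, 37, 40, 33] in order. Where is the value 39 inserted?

Starting tree (level order): [31, None, 37, 33, 40]
Insertion path: 31 -> 37 -> 40
Result: insert 39 as left child of 40
Final tree (level order): [31, None, 37, 33, 40, None, None, 39]


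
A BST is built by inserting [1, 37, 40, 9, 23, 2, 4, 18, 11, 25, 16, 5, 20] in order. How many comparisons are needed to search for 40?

Search path for 40: 1 -> 37 -> 40
Found: True
Comparisons: 3


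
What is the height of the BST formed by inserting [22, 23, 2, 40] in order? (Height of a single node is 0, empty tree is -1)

Insertion order: [22, 23, 2, 40]
Tree (level-order array): [22, 2, 23, None, None, None, 40]
Compute height bottom-up (empty subtree = -1):
  height(2) = 1 + max(-1, -1) = 0
  height(40) = 1 + max(-1, -1) = 0
  height(23) = 1 + max(-1, 0) = 1
  height(22) = 1 + max(0, 1) = 2
Height = 2


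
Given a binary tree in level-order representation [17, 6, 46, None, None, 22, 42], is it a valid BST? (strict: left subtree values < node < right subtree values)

Level-order array: [17, 6, 46, None, None, 22, 42]
Validate using subtree bounds (lo, hi): at each node, require lo < value < hi,
then recurse left with hi=value and right with lo=value.
Preorder trace (stopping at first violation):
  at node 17 with bounds (-inf, +inf): OK
  at node 6 with bounds (-inf, 17): OK
  at node 46 with bounds (17, +inf): OK
  at node 22 with bounds (17, 46): OK
  at node 42 with bounds (46, +inf): VIOLATION
Node 42 violates its bound: not (46 < 42 < +inf).
Result: Not a valid BST
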